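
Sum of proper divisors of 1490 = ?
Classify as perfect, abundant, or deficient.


Proper divisors: 1, 2, 5, 10, 149, 298, 745
Sum = 1 + 2 + 5 + 10 + 149 + 298 + 745 = 1210
1210 < 1490 → deficient

s(1490) = 1210 (deficient)


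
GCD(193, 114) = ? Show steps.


193 = 1 * 114 + 79
114 = 1 * 79 + 35
79 = 2 * 35 + 9
35 = 3 * 9 + 8
9 = 1 * 8 + 1
8 = 8 * 1 + 0
GCD = 1


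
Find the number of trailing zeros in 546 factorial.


floor(546/5) = 109
floor(546/25) = 21
floor(546/125) = 4
Total = 134

134 trailing zeros


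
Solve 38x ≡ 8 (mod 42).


GCD(38, 42) = 2 divides 8
Divide: 19x ≡ 4 (mod 21)
x ≡ 19 (mod 21)


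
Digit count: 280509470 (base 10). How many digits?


280509470 has 9 digits in base 10
floor(log10(280509470)) + 1 = floor(8.4479) + 1 = 9

9 digits (base 10)


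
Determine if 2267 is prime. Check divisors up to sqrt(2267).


Check divisors up to sqrt(2267) = 47.6130
No divisors found.
2267 is prime.

Yes, 2267 is prime


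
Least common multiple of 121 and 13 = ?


GCD(121, 13) = 1
LCM = 121*13/1 = 1573/1 = 1573

LCM = 1573


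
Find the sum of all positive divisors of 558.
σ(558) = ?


Divisors of 558: 1, 2, 3, 6, 9, 18, 31, 62, 93, 186, 279, 558
Sum = 1 + 2 + 3 + 6 + 9 + 18 + 31 + 62 + 93 + 186 + 279 + 558 = 1248

σ(558) = 1248


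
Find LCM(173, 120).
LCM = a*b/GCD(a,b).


GCD(173, 120) = 1
LCM = 173*120/1 = 20760/1 = 20760

LCM = 20760


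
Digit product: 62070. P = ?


6 × 2 × 0 × 7 × 0 = 0


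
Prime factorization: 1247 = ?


1247 / 29 = 43
43 / 43 = 1
1247 = 29 × 43


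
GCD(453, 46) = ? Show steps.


453 = 9 * 46 + 39
46 = 1 * 39 + 7
39 = 5 * 7 + 4
7 = 1 * 4 + 3
4 = 1 * 3 + 1
3 = 3 * 1 + 0
GCD = 1


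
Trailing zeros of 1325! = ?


floor(1325/5) = 265
floor(1325/25) = 53
floor(1325/125) = 10
floor(1325/625) = 2
Total = 330

330 trailing zeros


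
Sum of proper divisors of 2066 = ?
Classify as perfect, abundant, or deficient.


Proper divisors: 1, 2, 1033
Sum = 1 + 2 + 1033 = 1036
1036 < 2066 → deficient

s(2066) = 1036 (deficient)


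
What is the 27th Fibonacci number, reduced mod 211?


F(k) mod 211 for k=1..27:
1, 1, 2, 3, 5, 8, 13, 21, 34, 55, 89, 144, 22, 166, 188, 143, 120, 52, 172, 13, 185, 198, 172, 159, 120, 68, 188
F(27) mod 211 = 188


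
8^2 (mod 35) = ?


8^1 mod 35 = 8
8^2 mod 35 = 29


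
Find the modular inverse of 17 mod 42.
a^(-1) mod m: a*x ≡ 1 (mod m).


Use the extended Euclidean algorithm on (42, 17); each row r = 42*s + 17*t:
r=42, s=1, t=0
r=17, s=0, t=1
q=2: r=8, s=1, t=-2   [42*(1) + 17*(-2) = 8]
q=2: r=1, s=-2, t=5   [42*(-2) + 17*(5) = 1]
q=8: r=0, s=17, t=-42   [42*(17) + 17*(-42) = 0]
GCD = 1 with t = 5, so 17*(5) ≡ 1 (mod 42)
Inverse = 5 mod 42 = 5
Check: 17 * 5 = 85 ≡ 1 (mod 42)

17^(-1) ≡ 5 (mod 42)


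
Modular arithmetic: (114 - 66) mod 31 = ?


114 - 66 = 48
48 mod 31 = 17


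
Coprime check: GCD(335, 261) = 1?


Euclidean algorithm:
335 = 1 * 261 + 74
261 = 3 * 74 + 39
74 = 1 * 39 + 35
39 = 1 * 35 + 4
35 = 8 * 4 + 3
4 = 1 * 3 + 1
3 = 3 * 1 + 0
GCD(335, 261) = 1

Yes, coprime (GCD = 1)


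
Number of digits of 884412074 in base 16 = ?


884412074 in base 16 = 34B70EAA
Number of digits = 8

8 digits (base 16)


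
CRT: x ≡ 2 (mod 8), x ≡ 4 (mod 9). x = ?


M = 8*9 = 72
M1 = M/8 = 9, M2 = M/9 = 8
M1^(-1) mod 8 = 1, M2^(-1) mod 9 = 8
x = 2*9*1 + 4*8*8 = 274
274 mod 72 = 58
Check: 58 mod 8 = 2 ✓, 58 mod 9 = 4 ✓

x ≡ 58 (mod 72)


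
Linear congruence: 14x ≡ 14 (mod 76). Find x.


GCD(14, 76) = 2 divides 14
Divide: 7x ≡ 7 (mod 38)
x ≡ 1 (mod 38)


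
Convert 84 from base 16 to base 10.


84 (base 16) = 132 (decimal)
132 (decimal) = 132 (base 10)


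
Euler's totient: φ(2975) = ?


2975 = 5^2 × 7 × 17
Prime factors: 5, 7, 17
φ(2975) = 2975 × (1-1/5) × (1-1/7) × (1-1/17)
= 2975 × 4/5 × 6/7 × 16/17 = 1920

φ(2975) = 1920


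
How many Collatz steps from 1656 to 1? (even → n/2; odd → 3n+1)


1656 → 828 → 414 → 207 → 622 → 311 → 934 → 467 → 1402 → 701 → 2104 → 1052 → 526 → 263 → 790 → 395 → 1186 → 593 → 1780 → 890 → 445 → 1336 → 668 → 334 → 167 → 502 → 251 → 754 → 377 → 1132 → 566 → 283 → 850 → 425 → 1276 → 638 → 319 → 958 → 479 → 1438 → 719 → 2158 → 1079 → 3238 → 1619 → 4858 → 2429 → 7288 → 3644 → 1822 → 911 → 2734 → 1367 → 4102 → 2051 → 6154 → 3077 → 9232 → 4616 → 2308 → 1154 → 577 → 1732 → 866 → 433 → 1300 → 650 → 325 → 976 → 488 → 244 → 122 → 61 → 184 → 92 → 46 → 23 → 70 → 35 → 106 → 53 → 160 → 80 → 40 → 20 → 10 → 5 → 16 → 8 → 4 → 2 → 1
Total steps = 91

91 steps


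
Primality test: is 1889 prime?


Check divisors up to sqrt(1889) = 43.4626
No divisors found.
1889 is prime.

Yes, 1889 is prime


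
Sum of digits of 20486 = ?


2 + 0 + 4 + 8 + 6 = 20


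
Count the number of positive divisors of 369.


369 = 3^2 × 41^1
d(369) = (2+1) × (1+1) = 6

6 divisors


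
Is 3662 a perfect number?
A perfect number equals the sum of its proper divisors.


Proper divisors of 3662: 1, 2, 1831
Sum = 1 + 2 + 1831 = 1834

No, 3662 is not perfect (1834 ≠ 3662)


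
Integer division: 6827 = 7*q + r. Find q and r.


6827 = 7 * 975 + 2
Check: 6825 + 2 = 6827

q = 975, r = 2


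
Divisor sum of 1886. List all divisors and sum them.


Divisors of 1886: 1, 2, 23, 41, 46, 82, 943, 1886
Sum = 1 + 2 + 23 + 41 + 46 + 82 + 943 + 1886 = 3024

σ(1886) = 3024


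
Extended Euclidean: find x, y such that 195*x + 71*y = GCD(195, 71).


Tabular extended Euclidean (each row: r = 195*s + 71*t):
r=195, s=1, t=0
r=71, s=0, t=1
q=2: r=53, s=1, t=-2   [195*(1) + 71*(-2) = 53]
q=1: r=18, s=-1, t=3   [195*(-1) + 71*(3) = 18]
q=2: r=17, s=3, t=-8   [195*(3) + 71*(-8) = 17]
q=1: r=1, s=-4, t=11   [195*(-4) + 71*(11) = 1]
q=17: r=0, s=71, t=-195   [195*(71) + 71*(-195) = 0]
GCD = 1; from the row with r=1: x=-4, y=11
Check: 195*(-4) + 71*(11) = -780 + 781 = 1

GCD = 1, x = -4, y = 11


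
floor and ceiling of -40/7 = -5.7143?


-40/7 = -5.7143
floor = -6
ceil = -5

floor = -6, ceil = -5


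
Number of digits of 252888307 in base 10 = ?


252888307 has 9 digits in base 10
floor(log10(252888307)) + 1 = floor(8.4029) + 1 = 9

9 digits (base 10)


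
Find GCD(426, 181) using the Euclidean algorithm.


426 = 2 * 181 + 64
181 = 2 * 64 + 53
64 = 1 * 53 + 11
53 = 4 * 11 + 9
11 = 1 * 9 + 2
9 = 4 * 2 + 1
2 = 2 * 1 + 0
GCD = 1


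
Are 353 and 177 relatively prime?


Euclidean algorithm:
353 = 1 * 177 + 176
177 = 1 * 176 + 1
176 = 176 * 1 + 0
GCD(353, 177) = 1

Yes, coprime (GCD = 1)


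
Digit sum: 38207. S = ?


3 + 8 + 2 + 0 + 7 = 20


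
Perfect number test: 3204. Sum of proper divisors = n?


Proper divisors of 3204: 1, 2, 3, 4, 6, 9, 12, 18, 36, 89, 178, 267, 356, 534, 801, 1068, 1602
Sum = 1 + 2 + 3 + 4 + 6 + 9 + 12 + 18 + 36 + 89 + 178 + 267 + 356 + 534 + 801 + 1068 + 1602 = 4986

No, 3204 is not perfect (4986 ≠ 3204)


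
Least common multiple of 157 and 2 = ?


GCD(157, 2) = 1
LCM = 157*2/1 = 314/1 = 314

LCM = 314


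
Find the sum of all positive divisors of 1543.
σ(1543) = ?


Divisors of 1543: 1, 1543
Sum = 1 + 1543 = 1544

σ(1543) = 1544


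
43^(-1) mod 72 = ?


Use the extended Euclidean algorithm on (72, 43); each row r = 72*s + 43*t:
r=72, s=1, t=0
r=43, s=0, t=1
q=1: r=29, s=1, t=-1   [72*(1) + 43*(-1) = 29]
q=1: r=14, s=-1, t=2   [72*(-1) + 43*(2) = 14]
q=2: r=1, s=3, t=-5   [72*(3) + 43*(-5) = 1]
q=14: r=0, s=-43, t=72   [72*(-43) + 43*(72) = 0]
GCD = 1 with t = -5, so 43*(-5) ≡ 1 (mod 72)
Inverse = -5 mod 72 = 67
Check: 43 * 67 = 2881 ≡ 1 (mod 72)

43^(-1) ≡ 67 (mod 72)


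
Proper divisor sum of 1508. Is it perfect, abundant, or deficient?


Proper divisors: 1, 2, 4, 13, 26, 29, 52, 58, 116, 377, 754
Sum = 1 + 2 + 4 + 13 + 26 + 29 + 52 + 58 + 116 + 377 + 754 = 1432
1432 < 1508 → deficient

s(1508) = 1432 (deficient)


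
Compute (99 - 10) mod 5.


99 - 10 = 89
89 mod 5 = 4


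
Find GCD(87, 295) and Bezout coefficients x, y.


Tabular extended Euclidean (each row: r = 87*s + 295*t):
r=87, s=1, t=0
r=295, s=0, t=1
q=0: r=87, s=1, t=0   [87*(1) + 295*(0) = 87]
q=3: r=34, s=-3, t=1   [87*(-3) + 295*(1) = 34]
q=2: r=19, s=7, t=-2   [87*(7) + 295*(-2) = 19]
q=1: r=15, s=-10, t=3   [87*(-10) + 295*(3) = 15]
q=1: r=4, s=17, t=-5   [87*(17) + 295*(-5) = 4]
q=3: r=3, s=-61, t=18   [87*(-61) + 295*(18) = 3]
q=1: r=1, s=78, t=-23   [87*(78) + 295*(-23) = 1]
q=3: r=0, s=-295, t=87   [87*(-295) + 295*(87) = 0]
GCD = 1; from the row with r=1: x=78, y=-23
Check: 87*(78) + 295*(-23) = 6786 - 6785 = 1

GCD = 1, x = 78, y = -23


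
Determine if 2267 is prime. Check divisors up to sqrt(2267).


Check divisors up to sqrt(2267) = 47.6130
No divisors found.
2267 is prime.

Yes, 2267 is prime


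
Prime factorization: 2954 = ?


2954 / 2 = 1477
1477 / 7 = 211
211 / 211 = 1
2954 = 2 × 7 × 211


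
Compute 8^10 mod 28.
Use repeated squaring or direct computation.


8^1 mod 28 = 8
8^2 mod 28 = 8
8^3 mod 28 = 8
8^4 mod 28 = 8
8^5 mod 28 = 8
8^6 mod 28 = 8
8^7 mod 28 = 8
8^8 mod 28 = 8
8^9 mod 28 = 8
8^10 mod 28 = 8


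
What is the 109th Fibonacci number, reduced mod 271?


F(k) mod 271 for k=1..109:
1, 1, 2, 3, 5, 8, 13, 21, 34, 55, 89, 144, 233, 106, 68, 174, 242, 145, 116, 261, 106, 96, 202, 27, 229, 256, 214, 199, 142, 70, 212, 11, 223, 234, 186, 149, 64, 213, 6, 219, 225, 173, 127, 29, 156, 185, 70, 255, 54, 38, 92, 130, 222, 81, 32, 113, 145, 258, 132, 119, 251, 99, 79, 178, 257, 164, 150, 43, 193, 236, 158, 123, 10, 133, 143, 5, 148, 153, 30, 183, 213, 125, 67, 192, 259, 180, 168, 77, 245, 51, 25, 76, 101, 177, 7, 184, 191, 104, 24, 128, 152, 9, 161, 170, 60, 230, 19, 249, 268
F(109) mod 271 = 268


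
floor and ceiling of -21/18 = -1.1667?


-21/18 = -1.1667
floor = -2
ceil = -1

floor = -2, ceil = -1


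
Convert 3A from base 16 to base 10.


3A (base 16) = 58 (decimal)
58 (decimal) = 58 (base 10)


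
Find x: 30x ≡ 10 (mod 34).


GCD(30, 34) = 2 divides 10
Divide: 15x ≡ 5 (mod 17)
x ≡ 6 (mod 17)


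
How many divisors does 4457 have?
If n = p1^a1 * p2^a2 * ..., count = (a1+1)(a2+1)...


4457 = 4457^1
d(4457) = (1+1) = 2

2 divisors


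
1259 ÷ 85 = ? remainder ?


1259 = 85 * 14 + 69
Check: 1190 + 69 = 1259

q = 14, r = 69


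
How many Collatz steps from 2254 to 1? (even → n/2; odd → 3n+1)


2254 → 1127 → 3382 → 1691 → 5074 → 2537 → 7612 → 3806 → 1903 → 5710 → 2855 → 8566 → 4283 → 12850 → 6425 → 19276 → 9638 → 4819 → 14458 → 7229 → 21688 → 10844 → 5422 → 2711 → 8134 → 4067 → 12202 → 6101 → 18304 → 9152 → 4576 → 2288 → 1144 → 572 → 286 → 143 → 430 → 215 → 646 → 323 → 970 → 485 → 1456 → 728 → 364 → 182 → 91 → 274 → 137 → 412 → 206 → 103 → 310 → 155 → 466 → 233 → 700 → 350 → 175 → 526 → 263 → 790 → 395 → 1186 → 593 → 1780 → 890 → 445 → 1336 → 668 → 334 → 167 → 502 → 251 → 754 → 377 → 1132 → 566 → 283 → 850 → 425 → 1276 → 638 → 319 → 958 → 479 → 1438 → 719 → 2158 → 1079 → 3238 → 1619 → 4858 → 2429 → 7288 → 3644 → 1822 → 911 → 2734 → 1367 → 4102 → 2051 → 6154 → 3077 → 9232 → 4616 → 2308 → 1154 → 577 → 1732 → 866 → 433 → 1300 → 650 → 325 → 976 → 488 → 244 → 122 → 61 → 184 → 92 → 46 → 23 → 70 → 35 → 106 → 53 → 160 → 80 → 40 → 20 → 10 → 5 → 16 → 8 → 4 → 2 → 1
Total steps = 138

138 steps


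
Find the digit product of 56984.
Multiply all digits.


5 × 6 × 9 × 8 × 4 = 8640


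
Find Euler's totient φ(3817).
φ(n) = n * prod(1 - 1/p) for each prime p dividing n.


3817 = 11 × 347
Prime factors: 11, 347
φ(3817) = 3817 × (1-1/11) × (1-1/347)
= 3817 × 10/11 × 346/347 = 3460

φ(3817) = 3460


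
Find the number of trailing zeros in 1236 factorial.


floor(1236/5) = 247
floor(1236/25) = 49
floor(1236/125) = 9
floor(1236/625) = 1
Total = 306

306 trailing zeros


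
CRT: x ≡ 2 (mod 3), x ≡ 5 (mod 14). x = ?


M = 3*14 = 42
M1 = M/3 = 14, M2 = M/14 = 3
M1^(-1) mod 3 = 2, M2^(-1) mod 14 = 5
x = 2*14*2 + 5*3*5 = 131
131 mod 42 = 5
Check: 5 mod 3 = 2 ✓, 5 mod 14 = 5 ✓

x ≡ 5 (mod 42)


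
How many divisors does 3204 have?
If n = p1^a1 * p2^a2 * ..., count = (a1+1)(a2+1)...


3204 = 2^2 × 3^2 × 89^1
d(3204) = (2+1) × (2+1) × (1+1) = 18

18 divisors


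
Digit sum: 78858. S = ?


7 + 8 + 8 + 5 + 8 = 36


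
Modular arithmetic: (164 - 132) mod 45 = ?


164 - 132 = 32
32 mod 45 = 32


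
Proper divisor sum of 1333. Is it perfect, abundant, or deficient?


Proper divisors: 1, 31, 43
Sum = 1 + 31 + 43 = 75
75 < 1333 → deficient

s(1333) = 75 (deficient)


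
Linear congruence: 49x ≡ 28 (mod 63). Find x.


GCD(49, 63) = 7 divides 28
Divide: 7x ≡ 4 (mod 9)
x ≡ 7 (mod 9)


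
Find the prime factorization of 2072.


2072 / 2 = 1036
1036 / 2 = 518
518 / 2 = 259
259 / 7 = 37
37 / 37 = 1
2072 = 2^3 × 7 × 37


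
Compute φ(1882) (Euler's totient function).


1882 = 2 × 941
Prime factors: 2, 941
φ(1882) = 1882 × (1-1/2) × (1-1/941)
= 1882 × 1/2 × 940/941 = 940

φ(1882) = 940


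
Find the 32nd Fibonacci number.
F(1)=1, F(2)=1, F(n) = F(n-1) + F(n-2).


Sequence: 1, 1, 2, 3, 5, 8, 13, 21, 34, 55, 89, 144, 233, 377, 610, 987, 1597, 2584, 4181, 6765, 10946, 17711, 28657, 46368, 75025, 121393, 196418, 317811, 514229, 832040, 1346269, 2178309
F(32) = 2178309


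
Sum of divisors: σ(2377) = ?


Divisors of 2377: 1, 2377
Sum = 1 + 2377 = 2378

σ(2377) = 2378


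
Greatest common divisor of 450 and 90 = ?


450 = 5 * 90 + 0
GCD = 90


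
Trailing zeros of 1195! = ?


floor(1195/5) = 239
floor(1195/25) = 47
floor(1195/125) = 9
floor(1195/625) = 1
Total = 296

296 trailing zeros


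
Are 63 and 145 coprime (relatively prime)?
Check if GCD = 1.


Euclidean algorithm:
145 = 2 * 63 + 19
63 = 3 * 19 + 6
19 = 3 * 6 + 1
6 = 6 * 1 + 0
GCD(63, 145) = 1

Yes, coprime (GCD = 1)


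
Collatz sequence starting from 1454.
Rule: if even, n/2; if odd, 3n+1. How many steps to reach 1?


1454 → 727 → 2182 → 1091 → 3274 → 1637 → 4912 → 2456 → 1228 → 614 → 307 → 922 → 461 → 1384 → 692 → 346 → 173 → 520 → 260 → 130 → 65 → 196 → 98 → 49 → 148 → 74 → 37 → 112 → 56 → 28 → 14 → 7 → 22 → 11 → 34 → 17 → 52 → 26 → 13 → 40 → 20 → 10 → 5 → 16 → 8 → 4 → 2 → 1
Total steps = 47

47 steps


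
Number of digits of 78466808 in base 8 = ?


78466808 in base 8 = 453247370
Number of digits = 9

9 digits (base 8)


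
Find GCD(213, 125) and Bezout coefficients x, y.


Tabular extended Euclidean (each row: r = 213*s + 125*t):
r=213, s=1, t=0
r=125, s=0, t=1
q=1: r=88, s=1, t=-1   [213*(1) + 125*(-1) = 88]
q=1: r=37, s=-1, t=2   [213*(-1) + 125*(2) = 37]
q=2: r=14, s=3, t=-5   [213*(3) + 125*(-5) = 14]
q=2: r=9, s=-7, t=12   [213*(-7) + 125*(12) = 9]
q=1: r=5, s=10, t=-17   [213*(10) + 125*(-17) = 5]
q=1: r=4, s=-17, t=29   [213*(-17) + 125*(29) = 4]
q=1: r=1, s=27, t=-46   [213*(27) + 125*(-46) = 1]
q=4: r=0, s=-125, t=213   [213*(-125) + 125*(213) = 0]
GCD = 1; from the row with r=1: x=27, y=-46
Check: 213*(27) + 125*(-46) = 5751 - 5750 = 1

GCD = 1, x = 27, y = -46


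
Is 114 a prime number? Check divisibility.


114 / 2 = 57 (exact division)
114 is NOT prime.

No, 114 is not prime


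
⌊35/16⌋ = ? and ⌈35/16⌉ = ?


35/16 = 2.1875
floor = 2
ceil = 3

floor = 2, ceil = 3


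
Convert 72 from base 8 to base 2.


72 (base 8) = 58 (decimal)
58 (decimal) = 111010 (base 2)


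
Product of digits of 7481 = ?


7 × 4 × 8 × 1 = 224


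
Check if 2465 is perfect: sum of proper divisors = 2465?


Proper divisors of 2465: 1, 5, 17, 29, 85, 145, 493
Sum = 1 + 5 + 17 + 29 + 85 + 145 + 493 = 775

No, 2465 is not perfect (775 ≠ 2465)


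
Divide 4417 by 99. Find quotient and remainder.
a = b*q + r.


4417 = 99 * 44 + 61
Check: 4356 + 61 = 4417

q = 44, r = 61


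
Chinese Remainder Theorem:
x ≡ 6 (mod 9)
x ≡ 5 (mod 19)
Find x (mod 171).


M = 9*19 = 171
M1 = M/9 = 19, M2 = M/19 = 9
M1^(-1) mod 9 = 1, M2^(-1) mod 19 = 17
x = 6*19*1 + 5*9*17 = 879
879 mod 171 = 24
Check: 24 mod 9 = 6 ✓, 24 mod 19 = 5 ✓

x ≡ 24 (mod 171)


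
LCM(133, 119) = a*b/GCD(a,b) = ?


GCD(133, 119) = 7
LCM = 133*119/7 = 15827/7 = 2261

LCM = 2261


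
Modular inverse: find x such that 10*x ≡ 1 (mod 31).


Use the extended Euclidean algorithm on (31, 10); each row r = 31*s + 10*t:
r=31, s=1, t=0
r=10, s=0, t=1
q=3: r=1, s=1, t=-3   [31*(1) + 10*(-3) = 1]
q=10: r=0, s=-10, t=31   [31*(-10) + 10*(31) = 0]
GCD = 1 with t = -3, so 10*(-3) ≡ 1 (mod 31)
Inverse = -3 mod 31 = 28
Check: 10 * 28 = 280 ≡ 1 (mod 31)

10^(-1) ≡ 28 (mod 31)


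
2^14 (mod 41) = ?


2^1 mod 41 = 2
2^2 mod 41 = 4
2^3 mod 41 = 8
2^4 mod 41 = 16
2^5 mod 41 = 32
2^6 mod 41 = 23
2^7 mod 41 = 5
2^8 mod 41 = 10
2^9 mod 41 = 20
2^10 mod 41 = 40
2^11 mod 41 = 39
2^12 mod 41 = 37
2^13 mod 41 = 33
2^14 mod 41 = 25


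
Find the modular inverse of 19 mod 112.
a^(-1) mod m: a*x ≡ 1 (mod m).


Use the extended Euclidean algorithm on (112, 19); each row r = 112*s + 19*t:
r=112, s=1, t=0
r=19, s=0, t=1
q=5: r=17, s=1, t=-5   [112*(1) + 19*(-5) = 17]
q=1: r=2, s=-1, t=6   [112*(-1) + 19*(6) = 2]
q=8: r=1, s=9, t=-53   [112*(9) + 19*(-53) = 1]
q=2: r=0, s=-19, t=112   [112*(-19) + 19*(112) = 0]
GCD = 1 with t = -53, so 19*(-53) ≡ 1 (mod 112)
Inverse = -53 mod 112 = 59
Check: 19 * 59 = 1121 ≡ 1 (mod 112)

19^(-1) ≡ 59 (mod 112)


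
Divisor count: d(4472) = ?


4472 = 2^3 × 13^1 × 43^1
d(4472) = (3+1) × (1+1) × (1+1) = 16

16 divisors


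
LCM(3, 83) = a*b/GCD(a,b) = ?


GCD(3, 83) = 1
LCM = 3*83/1 = 249/1 = 249

LCM = 249


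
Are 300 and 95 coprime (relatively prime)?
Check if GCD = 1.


Euclidean algorithm:
300 = 3 * 95 + 15
95 = 6 * 15 + 5
15 = 3 * 5 + 0
GCD(300, 95) = 5

No, not coprime (GCD = 5)


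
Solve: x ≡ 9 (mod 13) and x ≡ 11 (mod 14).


M = 13*14 = 182
M1 = M/13 = 14, M2 = M/14 = 13
M1^(-1) mod 13 = 1, M2^(-1) mod 14 = 13
x = 9*14*1 + 11*13*13 = 1985
1985 mod 182 = 165
Check: 165 mod 13 = 9 ✓, 165 mod 14 = 11 ✓

x ≡ 165 (mod 182)


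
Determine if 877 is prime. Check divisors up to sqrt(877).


Check divisors up to sqrt(877) = 29.6142
No divisors found.
877 is prime.

Yes, 877 is prime


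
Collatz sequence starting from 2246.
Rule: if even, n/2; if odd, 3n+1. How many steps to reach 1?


2246 → 1123 → 3370 → 1685 → 5056 → 2528 → 1264 → 632 → 316 → 158 → 79 → 238 → 119 → 358 → 179 → 538 → 269 → 808 → 404 → 202 → 101 → 304 → 152 → 76 → 38 → 19 → 58 → 29 → 88 → 44 → 22 → 11 → 34 → 17 → 52 → 26 → 13 → 40 → 20 → 10 → 5 → 16 → 8 → 4 → 2 → 1
Total steps = 45

45 steps


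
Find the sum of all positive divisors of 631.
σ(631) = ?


Divisors of 631: 1, 631
Sum = 1 + 631 = 632

σ(631) = 632


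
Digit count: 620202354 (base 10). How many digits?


620202354 has 9 digits in base 10
floor(log10(620202354)) + 1 = floor(8.7925) + 1 = 9

9 digits (base 10)


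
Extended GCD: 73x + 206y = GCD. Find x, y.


Tabular extended Euclidean (each row: r = 73*s + 206*t):
r=73, s=1, t=0
r=206, s=0, t=1
q=0: r=73, s=1, t=0   [73*(1) + 206*(0) = 73]
q=2: r=60, s=-2, t=1   [73*(-2) + 206*(1) = 60]
q=1: r=13, s=3, t=-1   [73*(3) + 206*(-1) = 13]
q=4: r=8, s=-14, t=5   [73*(-14) + 206*(5) = 8]
q=1: r=5, s=17, t=-6   [73*(17) + 206*(-6) = 5]
q=1: r=3, s=-31, t=11   [73*(-31) + 206*(11) = 3]
q=1: r=2, s=48, t=-17   [73*(48) + 206*(-17) = 2]
q=1: r=1, s=-79, t=28   [73*(-79) + 206*(28) = 1]
q=2: r=0, s=206, t=-73   [73*(206) + 206*(-73) = 0]
GCD = 1; from the row with r=1: x=-79, y=28
Check: 73*(-79) + 206*(28) = -5767 + 5768 = 1

GCD = 1, x = -79, y = 28


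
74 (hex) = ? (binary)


74 (base 16) = 116 (decimal)
116 (decimal) = 1110100 (base 2)


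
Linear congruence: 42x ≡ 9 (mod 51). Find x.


GCD(42, 51) = 3 divides 9
Divide: 14x ≡ 3 (mod 17)
x ≡ 16 (mod 17)


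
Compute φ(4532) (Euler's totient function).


4532 = 2^2 × 11 × 103
Prime factors: 2, 11, 103
φ(4532) = 4532 × (1-1/2) × (1-1/11) × (1-1/103)
= 4532 × 1/2 × 10/11 × 102/103 = 2040

φ(4532) = 2040


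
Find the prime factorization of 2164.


2164 / 2 = 1082
1082 / 2 = 541
541 / 541 = 1
2164 = 2^2 × 541


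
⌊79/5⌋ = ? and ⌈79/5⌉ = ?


79/5 = 15.8000
floor = 15
ceil = 16

floor = 15, ceil = 16


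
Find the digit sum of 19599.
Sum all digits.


1 + 9 + 5 + 9 + 9 = 33


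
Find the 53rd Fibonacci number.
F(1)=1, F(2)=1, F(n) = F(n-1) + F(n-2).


Sequence: 1, 1, 2, 3, 5, 8, 13, 21, 34, 55, 89, 144, 233, 377, 610, 987, 1597, 2584, 4181, 6765, 10946, 17711, 28657, 46368, 75025, 121393, 196418, 317811, 514229, 832040, 1346269, 2178309, 3524578, 5702887, 9227465, 14930352, 24157817, 39088169, 63245986, 102334155, 165580141, 267914296, 433494437, 701408733, 1134903170, 1836311903, 2971215073, 4807526976, 7778742049, 12586269025, 20365011074, 32951280099, 53316291173
F(53) = 53316291173


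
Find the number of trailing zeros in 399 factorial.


floor(399/5) = 79
floor(399/25) = 15
floor(399/125) = 3
Total = 97

97 trailing zeros


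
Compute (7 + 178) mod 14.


7 + 178 = 185
185 mod 14 = 3


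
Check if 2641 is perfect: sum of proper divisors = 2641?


Proper divisors of 2641: 1, 19, 139
Sum = 1 + 19 + 139 = 159

No, 2641 is not perfect (159 ≠ 2641)


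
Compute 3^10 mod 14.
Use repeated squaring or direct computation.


3^1 mod 14 = 3
3^2 mod 14 = 9
3^3 mod 14 = 13
3^4 mod 14 = 11
3^5 mod 14 = 5
3^6 mod 14 = 1
3^7 mod 14 = 3
3^8 mod 14 = 9
3^9 mod 14 = 13
3^10 mod 14 = 11


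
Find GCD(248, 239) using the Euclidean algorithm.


248 = 1 * 239 + 9
239 = 26 * 9 + 5
9 = 1 * 5 + 4
5 = 1 * 4 + 1
4 = 4 * 1 + 0
GCD = 1


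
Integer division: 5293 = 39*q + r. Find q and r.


5293 = 39 * 135 + 28
Check: 5265 + 28 = 5293

q = 135, r = 28


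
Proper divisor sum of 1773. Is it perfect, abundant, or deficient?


Proper divisors: 1, 3, 9, 197, 591
Sum = 1 + 3 + 9 + 197 + 591 = 801
801 < 1773 → deficient

s(1773) = 801 (deficient)


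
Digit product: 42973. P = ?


4 × 2 × 9 × 7 × 3 = 1512


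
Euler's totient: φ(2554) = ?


2554 = 2 × 1277
Prime factors: 2, 1277
φ(2554) = 2554 × (1-1/2) × (1-1/1277)
= 2554 × 1/2 × 1276/1277 = 1276

φ(2554) = 1276


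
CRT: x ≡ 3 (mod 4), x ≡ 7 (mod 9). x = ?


M = 4*9 = 36
M1 = M/4 = 9, M2 = M/9 = 4
M1^(-1) mod 4 = 1, M2^(-1) mod 9 = 7
x = 3*9*1 + 7*4*7 = 223
223 mod 36 = 7
Check: 7 mod 4 = 3 ✓, 7 mod 9 = 7 ✓

x ≡ 7 (mod 36)


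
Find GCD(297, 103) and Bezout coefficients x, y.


Tabular extended Euclidean (each row: r = 297*s + 103*t):
r=297, s=1, t=0
r=103, s=0, t=1
q=2: r=91, s=1, t=-2   [297*(1) + 103*(-2) = 91]
q=1: r=12, s=-1, t=3   [297*(-1) + 103*(3) = 12]
q=7: r=7, s=8, t=-23   [297*(8) + 103*(-23) = 7]
q=1: r=5, s=-9, t=26   [297*(-9) + 103*(26) = 5]
q=1: r=2, s=17, t=-49   [297*(17) + 103*(-49) = 2]
q=2: r=1, s=-43, t=124   [297*(-43) + 103*(124) = 1]
q=2: r=0, s=103, t=-297   [297*(103) + 103*(-297) = 0]
GCD = 1; from the row with r=1: x=-43, y=124
Check: 297*(-43) + 103*(124) = -12771 + 12772 = 1

GCD = 1, x = -43, y = 124


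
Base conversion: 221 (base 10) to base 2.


221 (base 10) = 221 (decimal)
221 (decimal) = 11011101 (base 2)


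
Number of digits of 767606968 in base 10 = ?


767606968 has 9 digits in base 10
floor(log10(767606968)) + 1 = floor(8.8851) + 1 = 9

9 digits (base 10)


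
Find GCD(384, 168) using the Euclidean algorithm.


384 = 2 * 168 + 48
168 = 3 * 48 + 24
48 = 2 * 24 + 0
GCD = 24


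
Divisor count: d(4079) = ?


4079 = 4079^1
d(4079) = (1+1) = 2

2 divisors


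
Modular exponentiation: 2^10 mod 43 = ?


2^1 mod 43 = 2
2^2 mod 43 = 4
2^3 mod 43 = 8
2^4 mod 43 = 16
2^5 mod 43 = 32
2^6 mod 43 = 21
2^7 mod 43 = 42
2^8 mod 43 = 41
2^9 mod 43 = 39
2^10 mod 43 = 35


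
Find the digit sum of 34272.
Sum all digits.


3 + 4 + 2 + 7 + 2 = 18


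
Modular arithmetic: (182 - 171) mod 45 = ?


182 - 171 = 11
11 mod 45 = 11


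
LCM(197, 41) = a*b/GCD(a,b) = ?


GCD(197, 41) = 1
LCM = 197*41/1 = 8077/1 = 8077

LCM = 8077


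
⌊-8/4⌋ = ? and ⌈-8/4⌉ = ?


-8/4 = -2.0000
floor = -2
ceil = -2

floor = -2, ceil = -2


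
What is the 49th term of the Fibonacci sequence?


Sequence: 1, 1, 2, 3, 5, 8, 13, 21, 34, 55, 89, 144, 233, 377, 610, 987, 1597, 2584, 4181, 6765, 10946, 17711, 28657, 46368, 75025, 121393, 196418, 317811, 514229, 832040, 1346269, 2178309, 3524578, 5702887, 9227465, 14930352, 24157817, 39088169, 63245986, 102334155, 165580141, 267914296, 433494437, 701408733, 1134903170, 1836311903, 2971215073, 4807526976, 7778742049
F(49) = 7778742049


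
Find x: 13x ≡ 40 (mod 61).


GCD(13, 61) = 1, unique solution
a^(-1) mod 61 = 47
x = 47 * 40 mod 61 = 50

x ≡ 50 (mod 61)


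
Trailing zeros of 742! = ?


floor(742/5) = 148
floor(742/25) = 29
floor(742/125) = 5
floor(742/625) = 1
Total = 183

183 trailing zeros


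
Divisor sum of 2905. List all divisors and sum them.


Divisors of 2905: 1, 5, 7, 35, 83, 415, 581, 2905
Sum = 1 + 5 + 7 + 35 + 83 + 415 + 581 + 2905 = 4032

σ(2905) = 4032


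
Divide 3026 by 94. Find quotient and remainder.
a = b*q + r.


3026 = 94 * 32 + 18
Check: 3008 + 18 = 3026

q = 32, r = 18


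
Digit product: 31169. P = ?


3 × 1 × 1 × 6 × 9 = 162


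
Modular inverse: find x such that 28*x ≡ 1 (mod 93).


Use the extended Euclidean algorithm on (93, 28); each row r = 93*s + 28*t:
r=93, s=1, t=0
r=28, s=0, t=1
q=3: r=9, s=1, t=-3   [93*(1) + 28*(-3) = 9]
q=3: r=1, s=-3, t=10   [93*(-3) + 28*(10) = 1]
q=9: r=0, s=28, t=-93   [93*(28) + 28*(-93) = 0]
GCD = 1 with t = 10, so 28*(10) ≡ 1 (mod 93)
Inverse = 10 mod 93 = 10
Check: 28 * 10 = 280 ≡ 1 (mod 93)

28^(-1) ≡ 10 (mod 93)


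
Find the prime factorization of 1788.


1788 / 2 = 894
894 / 2 = 447
447 / 3 = 149
149 / 149 = 1
1788 = 2^2 × 3 × 149


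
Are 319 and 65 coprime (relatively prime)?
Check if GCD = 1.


Euclidean algorithm:
319 = 4 * 65 + 59
65 = 1 * 59 + 6
59 = 9 * 6 + 5
6 = 1 * 5 + 1
5 = 5 * 1 + 0
GCD(319, 65) = 1

Yes, coprime (GCD = 1)


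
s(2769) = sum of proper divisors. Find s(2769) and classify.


Proper divisors: 1, 3, 13, 39, 71, 213, 923
Sum = 1 + 3 + 13 + 39 + 71 + 213 + 923 = 1263
1263 < 2769 → deficient

s(2769) = 1263 (deficient)


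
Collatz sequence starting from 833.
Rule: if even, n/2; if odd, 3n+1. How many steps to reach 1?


833 → 2500 → 1250 → 625 → 1876 → 938 → 469 → 1408 → 704 → 352 → 176 → 88 → 44 → 22 → 11 → 34 → 17 → 52 → 26 → 13 → 40 → 20 → 10 → 5 → 16 → 8 → 4 → 2 → 1
Total steps = 28

28 steps


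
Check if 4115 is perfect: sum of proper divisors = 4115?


Proper divisors of 4115: 1, 5, 823
Sum = 1 + 5 + 823 = 829

No, 4115 is not perfect (829 ≠ 4115)


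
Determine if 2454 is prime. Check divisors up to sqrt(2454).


2454 / 2 = 1227 (exact division)
2454 is NOT prime.

No, 2454 is not prime


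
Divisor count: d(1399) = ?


1399 = 1399^1
d(1399) = (1+1) = 2

2 divisors


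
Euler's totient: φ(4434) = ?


4434 = 2 × 3 × 739
Prime factors: 2, 3, 739
φ(4434) = 4434 × (1-1/2) × (1-1/3) × (1-1/739)
= 4434 × 1/2 × 2/3 × 738/739 = 1476

φ(4434) = 1476


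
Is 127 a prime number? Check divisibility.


Check divisors up to sqrt(127) = 11.2694
No divisors found.
127 is prime.

Yes, 127 is prime


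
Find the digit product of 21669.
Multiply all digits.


2 × 1 × 6 × 6 × 9 = 648


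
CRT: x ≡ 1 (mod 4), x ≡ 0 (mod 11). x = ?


M = 4*11 = 44
M1 = M/4 = 11, M2 = M/11 = 4
M1^(-1) mod 4 = 3, M2^(-1) mod 11 = 3
x = 1*11*3 + 0*4*3 = 33
33 mod 44 = 33
Check: 33 mod 4 = 1 ✓, 33 mod 11 = 0 ✓

x ≡ 33 (mod 44)


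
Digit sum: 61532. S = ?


6 + 1 + 5 + 3 + 2 = 17


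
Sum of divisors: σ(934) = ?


Divisors of 934: 1, 2, 467, 934
Sum = 1 + 2 + 467 + 934 = 1404

σ(934) = 1404


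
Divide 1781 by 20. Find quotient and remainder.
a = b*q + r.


1781 = 20 * 89 + 1
Check: 1780 + 1 = 1781

q = 89, r = 1


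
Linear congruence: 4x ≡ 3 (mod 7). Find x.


GCD(4, 7) = 1, unique solution
a^(-1) mod 7 = 2
x = 2 * 3 mod 7 = 6

x ≡ 6 (mod 7)


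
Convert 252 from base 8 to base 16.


252 (base 8) = 170 (decimal)
170 (decimal) = AA (base 16)


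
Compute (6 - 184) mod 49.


6 - 184 = -178
-178 mod 49 = 18


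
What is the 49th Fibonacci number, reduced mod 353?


F(k) mod 353 for k=1..49:
1, 1, 2, 3, 5, 8, 13, 21, 34, 55, 89, 144, 233, 24, 257, 281, 185, 113, 298, 58, 3, 61, 64, 125, 189, 314, 150, 111, 261, 19, 280, 299, 226, 172, 45, 217, 262, 126, 35, 161, 196, 4, 200, 204, 51, 255, 306, 208, 161
F(49) mod 353 = 161


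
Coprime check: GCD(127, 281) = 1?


Euclidean algorithm:
281 = 2 * 127 + 27
127 = 4 * 27 + 19
27 = 1 * 19 + 8
19 = 2 * 8 + 3
8 = 2 * 3 + 2
3 = 1 * 2 + 1
2 = 2 * 1 + 0
GCD(127, 281) = 1

Yes, coprime (GCD = 1)


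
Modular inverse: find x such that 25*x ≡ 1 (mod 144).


Use the extended Euclidean algorithm on (144, 25); each row r = 144*s + 25*t:
r=144, s=1, t=0
r=25, s=0, t=1
q=5: r=19, s=1, t=-5   [144*(1) + 25*(-5) = 19]
q=1: r=6, s=-1, t=6   [144*(-1) + 25*(6) = 6]
q=3: r=1, s=4, t=-23   [144*(4) + 25*(-23) = 1]
q=6: r=0, s=-25, t=144   [144*(-25) + 25*(144) = 0]
GCD = 1 with t = -23, so 25*(-23) ≡ 1 (mod 144)
Inverse = -23 mod 144 = 121
Check: 25 * 121 = 3025 ≡ 1 (mod 144)

25^(-1) ≡ 121 (mod 144)


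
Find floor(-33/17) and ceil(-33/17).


-33/17 = -1.9412
floor = -2
ceil = -1

floor = -2, ceil = -1


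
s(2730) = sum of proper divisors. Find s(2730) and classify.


Proper divisors: 1, 2, 3, 5, 6, 7, 10, 13, 14, 15, 21, 26, 30, 35, 39, 42, 65, 70, 78, 91, 105, 130, 182, 195, 210, 273, 390, 455, 546, 910, 1365
Sum = 1 + 2 + 3 + 5 + 6 + 7 + 10 + 13 + 14 + 15 + 21 + 26 + 30 + 35 + 39 + 42 + 65 + 70 + 78 + 91 + 105 + 130 + 182 + 195 + 210 + 273 + 390 + 455 + 546 + 910 + 1365 = 5334
5334 > 2730 → abundant

s(2730) = 5334 (abundant)


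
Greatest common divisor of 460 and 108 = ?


460 = 4 * 108 + 28
108 = 3 * 28 + 24
28 = 1 * 24 + 4
24 = 6 * 4 + 0
GCD = 4


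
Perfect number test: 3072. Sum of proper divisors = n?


Proper divisors of 3072: 1, 2, 3, 4, 6, 8, 12, 16, 24, 32, 48, 64, 96, 128, 192, 256, 384, 512, 768, 1024, 1536
Sum = 1 + 2 + 3 + 4 + 6 + 8 + 12 + 16 + 24 + 32 + 48 + 64 + 96 + 128 + 192 + 256 + 384 + 512 + 768 + 1024 + 1536 = 5116

No, 3072 is not perfect (5116 ≠ 3072)


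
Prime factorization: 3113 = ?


3113 / 11 = 283
283 / 283 = 1
3113 = 11 × 283


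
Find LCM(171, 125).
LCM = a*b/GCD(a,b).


GCD(171, 125) = 1
LCM = 171*125/1 = 21375/1 = 21375

LCM = 21375


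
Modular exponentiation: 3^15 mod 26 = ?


3^1 mod 26 = 3
3^2 mod 26 = 9
3^3 mod 26 = 1
3^4 mod 26 = 3
3^5 mod 26 = 9
3^6 mod 26 = 1
3^7 mod 26 = 3
3^8 mod 26 = 9
3^9 mod 26 = 1
3^10 mod 26 = 3
3^11 mod 26 = 9
3^12 mod 26 = 1
3^13 mod 26 = 3
3^14 mod 26 = 9
3^15 mod 26 = 1


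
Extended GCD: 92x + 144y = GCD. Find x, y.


Tabular extended Euclidean (each row: r = 92*s + 144*t):
r=92, s=1, t=0
r=144, s=0, t=1
q=0: r=92, s=1, t=0   [92*(1) + 144*(0) = 92]
q=1: r=52, s=-1, t=1   [92*(-1) + 144*(1) = 52]
q=1: r=40, s=2, t=-1   [92*(2) + 144*(-1) = 40]
q=1: r=12, s=-3, t=2   [92*(-3) + 144*(2) = 12]
q=3: r=4, s=11, t=-7   [92*(11) + 144*(-7) = 4]
q=3: r=0, s=-36, t=23   [92*(-36) + 144*(23) = 0]
GCD = 4; from the row with r=4: x=11, y=-7
Check: 92*(11) + 144*(-7) = 1012 - 1008 = 4

GCD = 4, x = 11, y = -7


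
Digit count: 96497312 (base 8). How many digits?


96497312 in base 8 = 560067240
Number of digits = 9

9 digits (base 8)


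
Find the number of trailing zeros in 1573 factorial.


floor(1573/5) = 314
floor(1573/25) = 62
floor(1573/125) = 12
floor(1573/625) = 2
Total = 390

390 trailing zeros


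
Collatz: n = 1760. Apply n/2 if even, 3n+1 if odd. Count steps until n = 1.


1760 → 880 → 440 → 220 → 110 → 55 → 166 → 83 → 250 → 125 → 376 → 188 → 94 → 47 → 142 → 71 → 214 → 107 → 322 → 161 → 484 → 242 → 121 → 364 → 182 → 91 → 274 → 137 → 412 → 206 → 103 → 310 → 155 → 466 → 233 → 700 → 350 → 175 → 526 → 263 → 790 → 395 → 1186 → 593 → 1780 → 890 → 445 → 1336 → 668 → 334 → 167 → 502 → 251 → 754 → 377 → 1132 → 566 → 283 → 850 → 425 → 1276 → 638 → 319 → 958 → 479 → 1438 → 719 → 2158 → 1079 → 3238 → 1619 → 4858 → 2429 → 7288 → 3644 → 1822 → 911 → 2734 → 1367 → 4102 → 2051 → 6154 → 3077 → 9232 → 4616 → 2308 → 1154 → 577 → 1732 → 866 → 433 → 1300 → 650 → 325 → 976 → 488 → 244 → 122 → 61 → 184 → 92 → 46 → 23 → 70 → 35 → 106 → 53 → 160 → 80 → 40 → 20 → 10 → 5 → 16 → 8 → 4 → 2 → 1
Total steps = 117

117 steps


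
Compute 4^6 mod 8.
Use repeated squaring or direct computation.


4^1 mod 8 = 4
4^2 mod 8 = 0
4^3 mod 8 = 0
4^4 mod 8 = 0
4^5 mod 8 = 0
4^6 mod 8 = 0


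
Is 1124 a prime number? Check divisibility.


1124 / 2 = 562 (exact division)
1124 is NOT prime.

No, 1124 is not prime


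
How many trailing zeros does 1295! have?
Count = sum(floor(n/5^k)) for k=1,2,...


floor(1295/5) = 259
floor(1295/25) = 51
floor(1295/125) = 10
floor(1295/625) = 2
Total = 322

322 trailing zeros


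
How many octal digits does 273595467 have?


273595467 in base 8 = 2023536113
Number of digits = 10

10 digits (base 8)


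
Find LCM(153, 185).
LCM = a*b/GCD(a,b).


GCD(153, 185) = 1
LCM = 153*185/1 = 28305/1 = 28305

LCM = 28305


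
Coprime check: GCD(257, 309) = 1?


Euclidean algorithm:
309 = 1 * 257 + 52
257 = 4 * 52 + 49
52 = 1 * 49 + 3
49 = 16 * 3 + 1
3 = 3 * 1 + 0
GCD(257, 309) = 1

Yes, coprime (GCD = 1)


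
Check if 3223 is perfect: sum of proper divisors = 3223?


Proper divisors of 3223: 1, 11, 293
Sum = 1 + 11 + 293 = 305

No, 3223 is not perfect (305 ≠ 3223)


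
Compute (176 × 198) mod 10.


176 × 198 = 34848
34848 mod 10 = 8


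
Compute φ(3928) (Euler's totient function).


3928 = 2^3 × 491
Prime factors: 2, 491
φ(3928) = 3928 × (1-1/2) × (1-1/491)
= 3928 × 1/2 × 490/491 = 1960

φ(3928) = 1960


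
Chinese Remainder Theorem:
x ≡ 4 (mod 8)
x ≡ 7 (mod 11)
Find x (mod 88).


M = 8*11 = 88
M1 = M/8 = 11, M2 = M/11 = 8
M1^(-1) mod 8 = 3, M2^(-1) mod 11 = 7
x = 4*11*3 + 7*8*7 = 524
524 mod 88 = 84
Check: 84 mod 8 = 4 ✓, 84 mod 11 = 7 ✓

x ≡ 84 (mod 88)


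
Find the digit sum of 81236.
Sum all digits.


8 + 1 + 2 + 3 + 6 = 20


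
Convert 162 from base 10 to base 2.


162 (base 10) = 162 (decimal)
162 (decimal) = 10100010 (base 2)


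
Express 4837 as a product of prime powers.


4837 / 7 = 691
691 / 691 = 1
4837 = 7 × 691


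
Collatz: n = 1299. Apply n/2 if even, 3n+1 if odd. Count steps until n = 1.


1299 → 3898 → 1949 → 5848 → 2924 → 1462 → 731 → 2194 → 1097 → 3292 → 1646 → 823 → 2470 → 1235 → 3706 → 1853 → 5560 → 2780 → 1390 → 695 → 2086 → 1043 → 3130 → 1565 → 4696 → 2348 → 1174 → 587 → 1762 → 881 → 2644 → 1322 → 661 → 1984 → 992 → 496 → 248 → 124 → 62 → 31 → 94 → 47 → 142 → 71 → 214 → 107 → 322 → 161 → 484 → 242 → 121 → 364 → 182 → 91 → 274 → 137 → 412 → 206 → 103 → 310 → 155 → 466 → 233 → 700 → 350 → 175 → 526 → 263 → 790 → 395 → 1186 → 593 → 1780 → 890 → 445 → 1336 → 668 → 334 → 167 → 502 → 251 → 754 → 377 → 1132 → 566 → 283 → 850 → 425 → 1276 → 638 → 319 → 958 → 479 → 1438 → 719 → 2158 → 1079 → 3238 → 1619 → 4858 → 2429 → 7288 → 3644 → 1822 → 911 → 2734 → 1367 → 4102 → 2051 → 6154 → 3077 → 9232 → 4616 → 2308 → 1154 → 577 → 1732 → 866 → 433 → 1300 → 650 → 325 → 976 → 488 → 244 → 122 → 61 → 184 → 92 → 46 → 23 → 70 → 35 → 106 → 53 → 160 → 80 → 40 → 20 → 10 → 5 → 16 → 8 → 4 → 2 → 1
Total steps = 145

145 steps


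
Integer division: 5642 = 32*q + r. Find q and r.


5642 = 32 * 176 + 10
Check: 5632 + 10 = 5642

q = 176, r = 10


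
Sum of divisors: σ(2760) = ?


Divisors of 2760: 1, 2, 3, 4, 5, 6, 8, 10, 12, 15, 20, 23, 24, 30, 40, 46, 60, 69, 92, 115, 120, 138, 184, 230, 276, 345, 460, 552, 690, 920, 1380, 2760
Sum = 1 + 2 + 3 + 4 + 5 + 6 + 8 + 10 + 12 + 15 + 20 + 23 + 24 + 30 + 40 + 46 + 60 + 69 + 92 + 115 + 120 + 138 + 184 + 230 + 276 + 345 + 460 + 552 + 690 + 920 + 1380 + 2760 = 8640

σ(2760) = 8640


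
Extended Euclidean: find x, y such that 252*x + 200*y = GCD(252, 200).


Tabular extended Euclidean (each row: r = 252*s + 200*t):
r=252, s=1, t=0
r=200, s=0, t=1
q=1: r=52, s=1, t=-1   [252*(1) + 200*(-1) = 52]
q=3: r=44, s=-3, t=4   [252*(-3) + 200*(4) = 44]
q=1: r=8, s=4, t=-5   [252*(4) + 200*(-5) = 8]
q=5: r=4, s=-23, t=29   [252*(-23) + 200*(29) = 4]
q=2: r=0, s=50, t=-63   [252*(50) + 200*(-63) = 0]
GCD = 4; from the row with r=4: x=-23, y=29
Check: 252*(-23) + 200*(29) = -5796 + 5800 = 4

GCD = 4, x = -23, y = 29


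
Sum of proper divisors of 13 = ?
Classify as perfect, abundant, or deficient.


Proper divisors: 1
Sum = 1 = 1
1 < 13 → deficient

s(13) = 1 (deficient)


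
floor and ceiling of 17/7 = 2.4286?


17/7 = 2.4286
floor = 2
ceil = 3

floor = 2, ceil = 3


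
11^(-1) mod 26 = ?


Use the extended Euclidean algorithm on (26, 11); each row r = 26*s + 11*t:
r=26, s=1, t=0
r=11, s=0, t=1
q=2: r=4, s=1, t=-2   [26*(1) + 11*(-2) = 4]
q=2: r=3, s=-2, t=5   [26*(-2) + 11*(5) = 3]
q=1: r=1, s=3, t=-7   [26*(3) + 11*(-7) = 1]
q=3: r=0, s=-11, t=26   [26*(-11) + 11*(26) = 0]
GCD = 1 with t = -7, so 11*(-7) ≡ 1 (mod 26)
Inverse = -7 mod 26 = 19
Check: 11 * 19 = 209 ≡ 1 (mod 26)

11^(-1) ≡ 19 (mod 26)


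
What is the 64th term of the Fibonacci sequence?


Sequence: 1, 1, 2, 3, 5, 8, 13, 21, 34, 55, 89, 144, 233, 377, 610, 987, 1597, 2584, 4181, 6765, 10946, 17711, 28657, 46368, 75025, 121393, 196418, 317811, 514229, 832040, 1346269, 2178309, 3524578, 5702887, 9227465, 14930352, 24157817, 39088169, 63245986, 102334155, 165580141, 267914296, 433494437, 701408733, 1134903170, 1836311903, 2971215073, 4807526976, 7778742049, 12586269025, 20365011074, 32951280099, 53316291173, 86267571272, 139583862445, 225851433717, 365435296162, 591286729879, 956722026041, 1548008755920, 2504730781961, 4052739537881, 6557470319842, 10610209857723
F(64) = 10610209857723


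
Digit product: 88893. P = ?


8 × 8 × 8 × 9 × 3 = 13824


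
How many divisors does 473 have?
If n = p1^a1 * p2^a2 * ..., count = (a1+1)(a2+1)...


473 = 11^1 × 43^1
d(473) = (1+1) × (1+1) = 4

4 divisors


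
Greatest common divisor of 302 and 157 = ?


302 = 1 * 157 + 145
157 = 1 * 145 + 12
145 = 12 * 12 + 1
12 = 12 * 1 + 0
GCD = 1


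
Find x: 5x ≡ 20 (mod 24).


GCD(5, 24) = 1, unique solution
a^(-1) mod 24 = 5
x = 5 * 20 mod 24 = 4

x ≡ 4 (mod 24)


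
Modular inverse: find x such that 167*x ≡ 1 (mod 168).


Use the extended Euclidean algorithm on (168, 167); each row r = 168*s + 167*t:
r=168, s=1, t=0
r=167, s=0, t=1
q=1: r=1, s=1, t=-1   [168*(1) + 167*(-1) = 1]
q=167: r=0, s=-167, t=168   [168*(-167) + 167*(168) = 0]
GCD = 1 with t = -1, so 167*(-1) ≡ 1 (mod 168)
Inverse = -1 mod 168 = 167
Check: 167 * 167 = 27889 ≡ 1 (mod 168)

167^(-1) ≡ 167 (mod 168)
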